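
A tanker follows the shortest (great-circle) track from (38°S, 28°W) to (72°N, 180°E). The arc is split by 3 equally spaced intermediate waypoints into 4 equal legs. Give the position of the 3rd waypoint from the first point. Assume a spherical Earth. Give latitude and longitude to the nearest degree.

≈ (66°N, 63°W)

Write both endpoints as unit vectors p₁, p₂ with components (cos φ cos λ, cos φ sin λ, sin φ).
The central angle between the endpoints is δ = arccos(p₁·p₂) ≈ 2.499 rad (143.2°).
Interpolate at f = 3/4 with slerp weights a = sin((1−f)δ)/sin δ ≈ 0.976, b = sin(fδ)/sin δ ≈ 1.592.
p = a·p₁ + b·p₂ ≈ (0.187, -0.361, 0.914); φ = arcsin(p_z) ≈ 66.01°, λ = atan2(p_y, p_x) ≈ -62.62°.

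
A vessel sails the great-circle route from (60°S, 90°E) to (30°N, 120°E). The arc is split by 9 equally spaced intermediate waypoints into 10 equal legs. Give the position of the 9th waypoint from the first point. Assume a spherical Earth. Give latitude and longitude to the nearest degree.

Convert each endpoint to a unit vector on the sphere (x = cos φ cos λ, y = cos φ sin λ, z = sin φ).
The central angle between the endpoints is δ = arccos(p₁·p₂) ≈ 1.629 rad (93.3°).
Interpolate at f = 9/10 with slerp weights a = sin((1−f)δ)/sin δ ≈ 0.162, b = sin(fδ)/sin δ ≈ 0.996.
p = a·p₁ + b·p₂ ≈ (-0.431, 0.828, 0.357); φ = arcsin(p_z) ≈ 20.94°, λ = atan2(p_y, p_x) ≈ 117.51°.

≈ (21°N, 118°E)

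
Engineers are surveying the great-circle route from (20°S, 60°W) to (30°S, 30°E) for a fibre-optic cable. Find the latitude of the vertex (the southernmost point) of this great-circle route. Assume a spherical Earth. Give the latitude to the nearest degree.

The great circle lies in the plane with unit normal n̂ = (p₁ × p₂)/|p₁ × p₂|.
Here n̂_z ≈ +0.826; the vertex latitude is φ_max = arccos|n̂_z| ≈ 34.3°.
Check via Clairaut: cos φ_max = |cos φ₁| · sin C = cos(20.0°)·sin(118.5°) ≈ 0.826, again giving ≈ 34.3°.

≈ 34°S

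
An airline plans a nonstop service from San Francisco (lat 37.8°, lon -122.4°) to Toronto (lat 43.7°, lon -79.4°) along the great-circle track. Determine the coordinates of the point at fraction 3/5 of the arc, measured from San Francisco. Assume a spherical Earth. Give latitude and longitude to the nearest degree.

The haversine formula gives a central angle δ ≈ 0.571 rad (32.7°) between the endpoints.
Interpolate at f = 3/5 with slerp weights a = sin((1−f)δ)/sin δ ≈ 0.419, b = sin(fδ)/sin δ ≈ 0.622.
p = a·p₁ + b·p₂ ≈ (-0.095, -0.721, 0.686); φ = arcsin(p_z) ≈ 43.33°, λ = atan2(p_y, p_x) ≈ -97.48°.

≈ lat 43°, lon -97°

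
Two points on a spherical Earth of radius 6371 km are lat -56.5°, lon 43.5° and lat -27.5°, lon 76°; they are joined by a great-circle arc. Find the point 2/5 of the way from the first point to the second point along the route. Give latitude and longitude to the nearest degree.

≈ lat -46°, lon 60°

From cos δ = sin φ₁ sin φ₂ + cos φ₁ cos φ₂ cos Δλ, the central angle is δ ≈ 0.647 rad (37.1°).
Interpolate at f = 2/5 with slerp weights a = sin((1−f)δ)/sin δ ≈ 0.628, b = sin(fδ)/sin δ ≈ 0.425.
p = a·p₁ + b·p₂ ≈ (0.343, 0.604, -0.720); φ = arcsin(p_z) ≈ -46.03°, λ = atan2(p_y, p_x) ≈ 60.44°.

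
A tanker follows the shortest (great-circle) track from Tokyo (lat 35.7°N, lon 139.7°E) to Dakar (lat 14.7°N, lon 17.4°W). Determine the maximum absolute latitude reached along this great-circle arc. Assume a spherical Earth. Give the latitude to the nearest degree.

The great circle lies in the plane with unit normal n̂ = (p₁ × p₂)/|p₁ × p₂|.
Here n̂_z ≈ -0.374; the vertex latitude is φ_max = arccos|n̂_z| ≈ 68.1°.

≈ 68°N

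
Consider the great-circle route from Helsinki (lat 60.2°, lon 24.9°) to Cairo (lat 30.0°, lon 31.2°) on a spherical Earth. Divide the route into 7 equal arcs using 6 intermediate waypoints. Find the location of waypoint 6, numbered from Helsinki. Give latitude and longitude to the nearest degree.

From cos δ = sin φ₁ sin φ₂ + cos φ₁ cos φ₂ cos Δλ, the central angle is δ ≈ 0.532 rad (30.5°).
Interpolate at f = 6/7 with slerp weights a = sin((1−f)δ)/sin δ ≈ 0.150, b = sin(fδ)/sin δ ≈ 0.868.
p = a·p₁ + b·p₂ ≈ (0.711, 0.421, 0.564); φ = arcsin(p_z) ≈ 34.33°, λ = atan2(p_y, p_x) ≈ 30.63°.

≈ lat 34°, lon 31°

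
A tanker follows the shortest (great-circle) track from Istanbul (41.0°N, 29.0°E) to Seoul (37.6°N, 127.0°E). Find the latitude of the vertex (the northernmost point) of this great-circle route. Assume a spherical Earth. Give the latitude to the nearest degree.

≈ 51°N

The great circle lies in the plane with unit normal n̂ = (p₁ × p₂)/|p₁ × p₂|.
Here n̂_z ≈ +0.624; the vertex latitude is φ_max = arccos|n̂_z| ≈ 51.4°.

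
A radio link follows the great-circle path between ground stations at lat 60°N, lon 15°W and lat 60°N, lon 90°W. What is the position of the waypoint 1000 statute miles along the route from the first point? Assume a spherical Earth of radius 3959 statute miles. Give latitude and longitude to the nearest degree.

From cos δ = sin φ₁ sin φ₂ + cos φ₁ cos φ₂ cos Δλ, the central angle is δ ≈ 0.619 rad (35.4°). The total great-circle distance is δ·R ≈ 0.619 × 3959 ≈ 2449 mi, so the target fraction is f = 1000/2449 ≈ 0.408.
Interpolate at f ≈ 0.408 with slerp weights a = sin((1−f)δ)/sin δ ≈ 0.617, b = sin(fδ)/sin δ ≈ 0.431.
p = a·p₁ + b·p₂ ≈ (0.298, -0.295, 0.908); φ = arcsin(p_z) ≈ 65.19°, λ = atan2(p_y, p_x) ≈ -44.74°.

≈ lat 65°N, lon 45°W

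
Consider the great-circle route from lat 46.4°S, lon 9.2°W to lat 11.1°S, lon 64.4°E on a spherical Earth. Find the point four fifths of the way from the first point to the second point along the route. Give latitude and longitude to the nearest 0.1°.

Write both endpoints as unit vectors p₁, p₂ with components (cos φ cos λ, cos φ sin λ, sin φ).
The central angle between the endpoints is δ = arccos(p₁·p₂) ≈ 1.234 rad (70.7°).
Interpolate at f = 4/5 with slerp weights a = sin((1−f)δ)/sin δ ≈ 0.259, b = sin(fδ)/sin δ ≈ 0.884.
p = a·p₁ + b·p₂ ≈ (0.551, 0.754, -0.358); φ = arcsin(p_z) ≈ -20.96°, λ = atan2(p_y, p_x) ≈ 53.83°.

≈ lat 21.0°S, lon 53.8°E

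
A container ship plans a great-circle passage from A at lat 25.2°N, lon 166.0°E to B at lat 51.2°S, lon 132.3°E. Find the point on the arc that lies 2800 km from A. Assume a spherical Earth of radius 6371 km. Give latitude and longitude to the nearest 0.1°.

Convert each endpoint to a unit vector on the sphere (x = cos φ cos λ, y = cos φ sin λ, z = sin φ).
The central angle between the endpoints is δ = arccos(p₁·p₂) ≈ 1.430 rad (82.0°). The total great-circle distance is δ·R ≈ 1.430 × 6371 ≈ 9114 km, so the target fraction is f = 2800/9114 ≈ 0.307.
Interpolate at f ≈ 0.307 with slerp weights a = sin((1−f)δ)/sin δ ≈ 0.845, b = sin(fδ)/sin δ ≈ 0.430.
p = a·p₁ + b·p₂ ≈ (-0.923, 0.384, 0.025); φ = arcsin(p_z) ≈ 1.42°, λ = atan2(p_y, p_x) ≈ 157.41°.

≈ lat 1.4°N, lon 157.4°E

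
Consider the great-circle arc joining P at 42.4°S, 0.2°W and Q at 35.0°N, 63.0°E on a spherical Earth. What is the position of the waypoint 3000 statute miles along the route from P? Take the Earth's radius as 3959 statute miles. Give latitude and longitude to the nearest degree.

≈ 8°S, 31°E

From cos δ = sin φ₁ sin φ₂ + cos φ₁ cos φ₂ cos Δλ, the central angle is δ ≈ 1.685 rad (96.5°). The total great-circle distance is δ·R ≈ 1.685 × 3959 ≈ 6671 mi, so the target fraction is f = 3000/6671 ≈ 0.450.
Interpolate at f ≈ 0.450 with slerp weights a = sin((1−f)δ)/sin δ ≈ 0.805, b = sin(fδ)/sin δ ≈ 0.692.
p = a·p₁ + b·p₂ ≈ (0.852, 0.503, -0.146); φ = arcsin(p_z) ≈ -8.41°, λ = atan2(p_y, p_x) ≈ 30.55°.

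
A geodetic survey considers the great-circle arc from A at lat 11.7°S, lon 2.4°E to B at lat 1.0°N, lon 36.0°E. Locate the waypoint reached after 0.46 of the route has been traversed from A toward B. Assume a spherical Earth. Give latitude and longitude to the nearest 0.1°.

The haversine formula gives a central angle δ ≈ 0.623 rad (35.7°) between the endpoints.
Interpolate at f = 0.46 with slerp weights a = sin((1−f)δ)/sin δ ≈ 0.566, b = sin(fδ)/sin δ ≈ 0.484.
p = a·p₁ + b·p₂ ≈ (0.945, 0.308, -0.106); φ = arcsin(p_z) ≈ -6.10°, λ = atan2(p_y, p_x) ≈ 18.04°.

≈ lat 6.1°S, lon 18.0°E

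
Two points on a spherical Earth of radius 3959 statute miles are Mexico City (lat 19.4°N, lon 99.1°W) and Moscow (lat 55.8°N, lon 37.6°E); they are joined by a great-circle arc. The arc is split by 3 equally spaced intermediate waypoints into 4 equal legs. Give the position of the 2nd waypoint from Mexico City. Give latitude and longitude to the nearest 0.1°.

≈ lat 60.4°N, lon 63.3°W

Write both endpoints as unit vectors p₁, p₂ with components (cos φ cos λ, cos φ sin λ, sin φ).
The central angle between the endpoints is δ = arccos(p₁·p₂) ≈ 1.682 rad (96.4°).
Interpolate at f = 2/4 with slerp weights a = sin((1−f)δ)/sin δ ≈ 0.750, b = sin(fδ)/sin δ ≈ 0.750.
p = a·p₁ + b·p₂ ≈ (0.222, -0.441, 0.869); φ = arcsin(p_z) ≈ 60.39°, λ = atan2(p_y, p_x) ≈ -63.28°.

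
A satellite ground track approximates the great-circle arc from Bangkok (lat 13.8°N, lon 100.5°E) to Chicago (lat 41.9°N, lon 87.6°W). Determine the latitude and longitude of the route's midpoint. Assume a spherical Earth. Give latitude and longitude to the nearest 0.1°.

Write both endpoints as unit vectors p₁, p₂ with components (cos φ cos λ, cos φ sin λ, sin φ).
The central angle between the endpoints is δ = arccos(p₁·p₂) ≈ 2.161 rad (123.8°).
Interpolate at f = 1/2 with slerp weights a = sin((1−f)δ)/sin δ ≈ 1.062, b = sin(fδ)/sin δ ≈ 1.062.
p = a·p₁ + b·p₂ ≈ (-0.155, 0.224, 0.962); φ = arcsin(p_z) ≈ 74.19°, λ = atan2(p_y, p_x) ≈ 124.62°.

≈ lat 74.2°N, lon 124.6°E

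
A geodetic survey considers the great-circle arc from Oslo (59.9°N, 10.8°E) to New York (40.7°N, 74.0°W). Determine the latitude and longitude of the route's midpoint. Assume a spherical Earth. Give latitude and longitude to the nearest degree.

Convert each endpoint to a unit vector on the sphere (x = cos φ cos λ, y = cos φ sin λ, z = sin φ).
The central angle between the endpoints is δ = arccos(p₁·p₂) ≈ 0.929 rad (53.2°).
Interpolate at f = 1/2 with slerp weights a = sin((1−f)δ)/sin δ ≈ 0.559, b = sin(fδ)/sin δ ≈ 0.559.
p = a·p₁ + b·p₂ ≈ (0.392, -0.355, 0.849); φ = arcsin(p_z) ≈ 58.05°, λ = atan2(p_y, p_x) ≈ -42.14°.

≈ 58°N, 42°W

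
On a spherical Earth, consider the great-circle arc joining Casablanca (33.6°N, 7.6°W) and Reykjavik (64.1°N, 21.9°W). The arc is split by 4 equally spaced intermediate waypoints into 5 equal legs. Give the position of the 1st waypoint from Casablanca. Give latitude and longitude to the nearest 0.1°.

The haversine formula gives a central angle δ ≈ 0.554 rad (31.7°) between the endpoints.
Interpolate at f = 1/5 with slerp weights a = sin((1−f)δ)/sin δ ≈ 0.815, b = sin(fδ)/sin δ ≈ 0.210.
p = a·p₁ + b·p₂ ≈ (0.758, -0.124, 0.640); φ = arcsin(p_z) ≈ 39.80°, λ = atan2(p_y, p_x) ≈ -9.29°.

≈ (39.8°N, 9.3°W)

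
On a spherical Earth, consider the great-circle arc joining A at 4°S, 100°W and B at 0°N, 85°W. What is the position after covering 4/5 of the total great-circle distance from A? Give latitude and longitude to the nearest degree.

Convert each endpoint to a unit vector on the sphere (x = cos φ cos λ, y = cos φ sin λ, z = sin φ).
The central angle between the endpoints is δ = arccos(p₁·p₂) ≈ 0.271 rad (15.5°).
Interpolate at f = 4/5 with slerp weights a = sin((1−f)δ)/sin δ ≈ 0.202, b = sin(fδ)/sin δ ≈ 0.804.
p = a·p₁ + b·p₂ ≈ (0.035, -0.999, -0.014); φ = arcsin(p_z) ≈ -0.81°, λ = atan2(p_y, p_x) ≈ -88.00°.

≈ 1°S, 88°W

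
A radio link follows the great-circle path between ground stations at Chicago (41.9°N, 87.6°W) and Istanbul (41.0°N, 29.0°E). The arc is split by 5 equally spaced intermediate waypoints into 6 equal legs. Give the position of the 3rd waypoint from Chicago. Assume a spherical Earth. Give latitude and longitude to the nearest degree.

Convert each endpoint to a unit vector on the sphere (x = cos φ cos λ, y = cos φ sin λ, z = sin φ).
The central angle between the endpoints is δ = arccos(p₁·p₂) ≈ 1.383 rad (79.2°).
Interpolate at f = 3/6 with slerp weights a = sin((1−f)δ)/sin δ ≈ 0.649, b = sin(fδ)/sin δ ≈ 0.649.
p = a·p₁ + b·p₂ ≈ (0.449, -0.245, 0.859); φ = arcsin(p_z) ≈ 59.25°, λ = atan2(p_y, p_x) ≈ -28.66°.

≈ (59°N, 29°W)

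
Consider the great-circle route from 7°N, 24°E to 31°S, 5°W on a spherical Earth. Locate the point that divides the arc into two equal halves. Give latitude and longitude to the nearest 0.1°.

≈ 12.4°S, 10.6°E

Write both endpoints as unit vectors p₁, p₂ with components (cos φ cos λ, cos φ sin λ, sin φ).
The central angle between the endpoints is δ = arccos(p₁·p₂) ≈ 0.821 rad (47.1°).
Interpolate at f = 1/2 with slerp weights a = sin((1−f)δ)/sin δ ≈ 0.545, b = sin(fδ)/sin δ ≈ 0.545.
p = a·p₁ + b·p₂ ≈ (0.960, 0.179, -0.214); φ = arcsin(p_z) ≈ -12.38°, λ = atan2(p_y, p_x) ≈ 10.58°.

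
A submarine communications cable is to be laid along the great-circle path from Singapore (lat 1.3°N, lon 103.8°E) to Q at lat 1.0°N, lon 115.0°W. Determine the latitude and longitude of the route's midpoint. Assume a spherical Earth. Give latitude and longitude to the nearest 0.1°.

The haversine formula gives a central angle δ ≈ 2.463 rad (141.1°) between the endpoints.
Interpolate at f = 1/2 with slerp weights a = sin((1−f)δ)/sin δ ≈ 1.503, b = sin(fδ)/sin δ ≈ 1.503.
p = a·p₁ + b·p₂ ≈ (-0.993, 0.097, 0.060); φ = arcsin(p_z) ≈ 3.46°, λ = atan2(p_y, p_x) ≈ 174.41°.

≈ lat 3.5°N, lon 174.4°E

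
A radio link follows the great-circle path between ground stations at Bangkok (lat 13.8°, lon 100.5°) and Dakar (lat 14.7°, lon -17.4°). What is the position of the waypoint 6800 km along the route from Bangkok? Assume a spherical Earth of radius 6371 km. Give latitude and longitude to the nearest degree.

Convert each endpoint to a unit vector on the sphere (x = cos φ cos λ, y = cos φ sin λ, z = sin φ).
The central angle between the endpoints is δ = arccos(p₁·p₂) ≈ 1.960 rad (112.3°). The total great-circle distance is δ·R ≈ 1.960 × 6371 ≈ 12484 km, so the target fraction is f = 6800/12484 ≈ 0.545.
Interpolate at f ≈ 0.545 with slerp weights a = sin((1−f)δ)/sin δ ≈ 0.841, b = sin(fδ)/sin δ ≈ 0.947.
p = a·p₁ + b·p₂ ≈ (0.725, 0.529, 0.441); φ = arcsin(p_z) ≈ 26.16°, λ = atan2(p_y, p_x) ≈ 36.15°.

≈ lat 26°, lon 36°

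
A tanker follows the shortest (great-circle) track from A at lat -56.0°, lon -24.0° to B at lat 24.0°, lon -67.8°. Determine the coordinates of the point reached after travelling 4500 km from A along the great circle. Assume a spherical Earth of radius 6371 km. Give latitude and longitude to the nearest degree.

≈ lat -20°, lon -50°

Write both endpoints as unit vectors p₁, p₂ with components (cos φ cos λ, cos φ sin λ, sin φ).
The central angle between the endpoints is δ = arccos(p₁·p₂) ≈ 1.539 rad (88.2°). The total great-circle distance is δ·R ≈ 1.539 × 6371 ≈ 9807 km, so the target fraction is f = 4500/9807 ≈ 0.459.
Interpolate at f ≈ 0.459 with slerp weights a = sin((1−f)δ)/sin δ ≈ 0.740, b = sin(fδ)/sin δ ≈ 0.649.
p = a·p₁ + b·p₂ ≈ (0.602, -0.718, -0.350); φ = arcsin(p_z) ≈ -20.46°, λ = atan2(p_y, p_x) ≈ -49.99°.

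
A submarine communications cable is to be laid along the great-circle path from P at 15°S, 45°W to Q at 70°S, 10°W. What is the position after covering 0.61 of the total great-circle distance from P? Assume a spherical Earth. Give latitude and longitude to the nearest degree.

≈ 50°S, 33°W

Write both endpoints as unit vectors p₁, p₂ with components (cos φ cos λ, cos φ sin λ, sin φ).
The central angle between the endpoints is δ = arccos(p₁·p₂) ≈ 1.031 rad (59.1°).
Interpolate at f = 0.61 with slerp weights a = sin((1−f)δ)/sin δ ≈ 0.456, b = sin(fδ)/sin δ ≈ 0.686.
p = a·p₁ + b·p₂ ≈ (0.543, -0.352, -0.763); φ = arcsin(p_z) ≈ -49.69°, λ = atan2(p_y, p_x) ≈ -33.00°.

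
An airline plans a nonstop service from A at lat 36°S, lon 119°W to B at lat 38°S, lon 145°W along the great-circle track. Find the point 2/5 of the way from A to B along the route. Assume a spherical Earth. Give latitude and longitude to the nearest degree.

≈ lat 37°S, lon 129°W

Convert each endpoint to a unit vector on the sphere (x = cos φ cos λ, y = cos φ sin λ, z = sin φ).
The central angle between the endpoints is δ = arccos(p₁·p₂) ≈ 0.363 rad (20.8°).
Interpolate at f = 2/5 with slerp weights a = sin((1−f)δ)/sin δ ≈ 0.609, b = sin(fδ)/sin δ ≈ 0.407.
p = a·p₁ + b·p₂ ≈ (-0.502, -0.615, -0.609); φ = arcsin(p_z) ≈ -37.49°, λ = atan2(p_y, p_x) ≈ -129.22°.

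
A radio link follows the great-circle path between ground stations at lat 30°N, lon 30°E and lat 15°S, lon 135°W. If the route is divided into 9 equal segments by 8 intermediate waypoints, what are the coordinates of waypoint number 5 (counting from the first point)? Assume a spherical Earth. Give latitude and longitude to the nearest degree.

From cos δ = sin φ₁ sin φ₂ + cos φ₁ cos φ₂ cos Δλ, the central angle is δ ≈ 2.786 rad (159.6°).
Interpolate at f = 5/9 with slerp weights a = sin((1−f)δ)/sin δ ≈ 2.715, b = sin(fδ)/sin δ ≈ 2.871.
p = a·p₁ + b·p₂ ≈ (0.075, -0.786, 0.614); φ = arcsin(p_z) ≈ 37.89°, λ = atan2(p_y, p_x) ≈ -84.56°.

≈ lat 38°N, lon 85°W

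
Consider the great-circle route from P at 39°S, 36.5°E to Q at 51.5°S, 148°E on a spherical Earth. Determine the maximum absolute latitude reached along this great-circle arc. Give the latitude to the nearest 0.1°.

The great circle lies in the plane with unit normal n̂ = (p₁ × p₂)/|p₁ × p₂|.
Here n̂_z ≈ +0.474; the vertex latitude is φ_max = arccos|n̂_z| ≈ 61.7°.
Check via Clairaut: cos φ_max = |cos φ₁| · sin C = cos(39.0°)·sin(142.4°) ≈ 0.474, again giving ≈ 61.7°.

≈ 61.7°S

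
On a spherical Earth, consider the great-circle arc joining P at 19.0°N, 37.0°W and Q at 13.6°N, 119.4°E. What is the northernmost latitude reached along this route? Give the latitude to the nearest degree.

≈ 55°N

The great circle lies in the plane with unit normal n̂ = (p₁ × p₂)/|p₁ × p₂|.
Here n̂_z ≈ +0.572; the vertex latitude is φ_max = arccos|n̂_z| ≈ 55.1°.
Check via Clairaut: cos φ_max = |cos φ₁| · sin C = cos(19.0°)·sin(37.2°) ≈ 0.572, again giving ≈ 55.1°.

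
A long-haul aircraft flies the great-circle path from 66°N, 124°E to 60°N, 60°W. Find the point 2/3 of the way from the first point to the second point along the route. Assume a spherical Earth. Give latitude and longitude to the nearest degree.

Write both endpoints as unit vectors p₁, p₂ with components (cos φ cos λ, cos φ sin λ, sin φ).
The central angle between the endpoints is δ = arccos(p₁·p₂) ≈ 0.942 rad (54.0°).
Interpolate at f = 2/3 with slerp weights a = sin((1−f)δ)/sin δ ≈ 0.382, b = sin(fδ)/sin δ ≈ 0.726.
p = a·p₁ + b·p₂ ≈ (0.095, -0.186, 0.978); φ = arcsin(p_z) ≈ 77.96°, λ = atan2(p_y, p_x) ≈ -62.98°.

≈ 78°N, 63°W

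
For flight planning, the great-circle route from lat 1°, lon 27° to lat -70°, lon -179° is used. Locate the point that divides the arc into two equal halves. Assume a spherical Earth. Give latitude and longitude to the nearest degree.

The haversine formula gives a central angle δ ≈ 1.900 rad (108.9°) between the endpoints.
Interpolate at f = 1/2 with slerp weights a = sin((1−f)δ)/sin δ ≈ 0.860, b = sin(fδ)/sin δ ≈ 0.860.
p = a·p₁ + b·p₂ ≈ (0.472, 0.385, -0.793); φ = arcsin(p_z) ≈ -52.47°, λ = atan2(p_y, p_x) ≈ 39.22°.

≈ lat -52°, lon 39°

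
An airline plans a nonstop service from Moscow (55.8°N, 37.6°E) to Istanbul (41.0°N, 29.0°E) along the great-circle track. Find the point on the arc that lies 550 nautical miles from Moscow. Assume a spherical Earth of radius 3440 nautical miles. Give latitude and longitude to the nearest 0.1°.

Convert each endpoint to a unit vector on the sphere (x = cos φ cos λ, y = cos φ sin λ, z = sin φ).
The central angle between the endpoints is δ = arccos(p₁·p₂) ≈ 0.276 rad (15.8°). The total great-circle distance is δ·R ≈ 0.276 × 3440 ≈ 951 nmi, so the target fraction is f = 550/951 ≈ 0.579.
Interpolate at f ≈ 0.579 with slerp weights a = sin((1−f)δ)/sin δ ≈ 0.426, b = sin(fδ)/sin δ ≈ 0.583.
p = a·p₁ + b·p₂ ≈ (0.575, 0.360, 0.735); φ = arcsin(p_z) ≈ 47.31°, λ = atan2(p_y, p_x) ≈ 32.03°.

≈ (47.3°N, 32.0°E)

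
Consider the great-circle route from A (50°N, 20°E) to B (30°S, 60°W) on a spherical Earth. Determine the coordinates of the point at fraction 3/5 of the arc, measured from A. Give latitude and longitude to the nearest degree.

≈ (4°N, 33°W)

Write both endpoints as unit vectors p₁, p₂ with components (cos φ cos λ, cos φ sin λ, sin φ).
The central angle between the endpoints is δ = arccos(p₁·p₂) ≈ 1.861 rad (106.6°).
Interpolate at f = 3/5 with slerp weights a = sin((1−f)δ)/sin δ ≈ 0.707, b = sin(fδ)/sin δ ≈ 0.938.
p = a·p₁ + b·p₂ ≈ (0.833, -0.548, 0.073); φ = arcsin(p_z) ≈ 4.17°, λ = atan2(p_y, p_x) ≈ -33.33°.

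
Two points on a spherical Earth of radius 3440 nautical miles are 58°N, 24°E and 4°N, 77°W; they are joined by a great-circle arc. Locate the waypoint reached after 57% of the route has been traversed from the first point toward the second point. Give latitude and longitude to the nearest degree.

From cos δ = sin φ₁ sin φ₂ + cos φ₁ cos φ₂ cos Δλ, the central angle is δ ≈ 1.613 rad (92.4°).
Interpolate at f = 0.57 with slerp weights a = sin((1−f)δ)/sin δ ≈ 0.640, b = sin(fδ)/sin δ ≈ 0.796.
p = a·p₁ + b·p₂ ≈ (0.488, -0.636, 0.598); φ = arcsin(p_z) ≈ 36.73°, λ = atan2(p_y, p_x) ≈ -52.47°.

≈ 37°N, 52°W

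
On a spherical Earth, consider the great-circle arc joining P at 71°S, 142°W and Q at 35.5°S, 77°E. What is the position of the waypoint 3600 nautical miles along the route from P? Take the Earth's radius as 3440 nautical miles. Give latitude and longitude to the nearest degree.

The haversine formula gives a central angle δ ≈ 1.221 rad (69.9°) between the endpoints. The total great-circle distance is δ·R ≈ 1.221 × 3440 ≈ 4199 nmi, so the target fraction is f = 3600/4199 ≈ 0.857.
Interpolate at f ≈ 0.857 with slerp weights a = sin((1−f)δ)/sin δ ≈ 0.184, b = sin(fδ)/sin δ ≈ 0.922.
p = a·p₁ + b·p₂ ≈ (0.121, 0.694, -0.710); φ = arcsin(p_z) ≈ -45.20°, λ = atan2(p_y, p_x) ≈ 80.07°.

≈ 45°S, 80°E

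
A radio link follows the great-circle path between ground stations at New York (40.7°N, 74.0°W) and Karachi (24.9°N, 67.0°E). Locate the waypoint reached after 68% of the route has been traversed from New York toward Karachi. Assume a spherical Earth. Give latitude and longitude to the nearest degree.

≈ 52°N, 41°E

Convert each endpoint to a unit vector on the sphere (x = cos φ cos λ, y = cos φ sin λ, z = sin φ).
The central angle between the endpoints is δ = arccos(p₁·p₂) ≈ 1.834 rad (105.1°).
Interpolate at f = 0.68 with slerp weights a = sin((1−f)δ)/sin δ ≈ 0.573, b = sin(fδ)/sin δ ≈ 0.982.
p = a·p₁ + b·p₂ ≈ (0.468, 0.402, 0.787); φ = arcsin(p_z) ≈ 51.93°, λ = atan2(p_y, p_x) ≈ 40.66°.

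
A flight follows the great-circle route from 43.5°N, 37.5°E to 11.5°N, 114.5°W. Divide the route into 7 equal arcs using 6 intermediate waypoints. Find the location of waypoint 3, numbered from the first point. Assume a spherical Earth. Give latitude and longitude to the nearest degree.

Convert each endpoint to a unit vector on the sphere (x = cos φ cos λ, y = cos φ sin λ, z = sin φ).
The central angle between the endpoints is δ = arccos(p₁·p₂) ≈ 2.083 rad (119.4°).
Interpolate at f = 3/7 with slerp weights a = sin((1−f)δ)/sin δ ≈ 1.065, b = sin(fδ)/sin δ ≈ 0.894.
p = a·p₁ + b·p₂ ≈ (0.250, -0.326, 0.912); φ = arcsin(p_z) ≈ 65.72°, λ = atan2(p_y, p_x) ≈ -52.56°.

≈ 66°N, 53°W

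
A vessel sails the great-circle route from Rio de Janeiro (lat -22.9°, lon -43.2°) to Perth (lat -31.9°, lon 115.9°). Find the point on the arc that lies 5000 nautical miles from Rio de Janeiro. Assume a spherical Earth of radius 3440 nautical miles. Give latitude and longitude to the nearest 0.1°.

The haversine formula gives a central angle δ ≈ 2.123 rad (121.7°) between the endpoints. The total great-circle distance is δ·R ≈ 2.123 × 3440 ≈ 7305 nmi, so the target fraction is f = 5000/7305 ≈ 0.684.
Interpolate at f ≈ 0.684 with slerp weights a = sin((1−f)δ)/sin δ ≈ 0.730, b = sin(fδ)/sin δ ≈ 1.167.
p = a·p₁ + b·p₂ ≈ (0.057, 0.431, -0.901); φ = arcsin(p_z) ≈ -64.23°, λ = atan2(p_y, p_x) ≈ 82.44°.

≈ lat -64.2°, lon 82.4°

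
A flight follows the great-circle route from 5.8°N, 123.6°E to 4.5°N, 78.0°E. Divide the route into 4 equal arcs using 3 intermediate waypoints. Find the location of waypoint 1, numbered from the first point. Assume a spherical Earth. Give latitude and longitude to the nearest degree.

≈ 6°N, 112°E

Write both endpoints as unit vectors p₁, p₂ with components (cos φ cos λ, cos φ sin λ, sin φ).
The central angle between the endpoints is δ = arccos(p₁·p₂) ≈ 0.793 rad (45.4°).
Interpolate at f = 1/4 with slerp weights a = sin((1−f)δ)/sin δ ≈ 0.786, b = sin(fδ)/sin δ ≈ 0.276.
p = a·p₁ + b·p₂ ≈ (-0.376, 0.921, 0.101); φ = arcsin(p_z) ≈ 5.81°, λ = atan2(p_y, p_x) ≈ 112.19°.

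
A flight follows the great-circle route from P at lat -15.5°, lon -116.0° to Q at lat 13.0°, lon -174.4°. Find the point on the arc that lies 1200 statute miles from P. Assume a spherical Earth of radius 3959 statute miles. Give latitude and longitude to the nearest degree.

Write both endpoints as unit vectors p₁, p₂ with components (cos φ cos λ, cos φ sin λ, sin φ).
The central angle between the endpoints is δ = arccos(p₁·p₂) ≈ 1.124 rad (64.4°). The total great-circle distance is δ·R ≈ 1.124 × 3959 ≈ 4451 mi, so the target fraction is f = 1200/4451 ≈ 0.270.
Interpolate at f ≈ 0.270 with slerp weights a = sin((1−f)δ)/sin δ ≈ 0.811, b = sin(fδ)/sin δ ≈ 0.331.
p = a·p₁ + b·p₂ ≈ (-0.664, -0.734, -0.142); φ = arcsin(p_z) ≈ -8.19°, λ = atan2(p_y, p_x) ≈ -132.11°.

≈ lat -8°, lon -132°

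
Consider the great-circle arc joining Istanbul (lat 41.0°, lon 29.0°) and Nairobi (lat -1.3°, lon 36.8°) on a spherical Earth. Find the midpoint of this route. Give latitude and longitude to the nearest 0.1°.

≈ lat 19.9°, lon 33.4°

Convert each endpoint to a unit vector on the sphere (x = cos φ cos λ, y = cos φ sin λ, z = sin φ).
The central angle between the endpoints is δ = arccos(p₁·p₂) ≈ 0.749 rad (42.9°).
Interpolate at f = 1/2 with slerp weights a = sin((1−f)δ)/sin δ ≈ 0.537, b = sin(fδ)/sin δ ≈ 0.537.
p = a·p₁ + b·p₂ ≈ (0.785, 0.518, 0.340); φ = arcsin(p_z) ≈ 19.89°, λ = atan2(p_y, p_x) ≈ 33.45°.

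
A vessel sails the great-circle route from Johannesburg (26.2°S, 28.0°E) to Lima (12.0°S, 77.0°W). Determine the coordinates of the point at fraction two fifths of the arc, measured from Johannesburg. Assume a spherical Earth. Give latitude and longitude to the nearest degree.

≈ (31°S, 16°W)

From cos δ = sin φ₁ sin φ₂ + cos φ₁ cos φ₂ cos Δλ, the central angle is δ ≈ 1.707 rad (97.8°).
Interpolate at f = 2/5 with slerp weights a = sin((1−f)δ)/sin δ ≈ 0.862, b = sin(fδ)/sin δ ≈ 0.637.
p = a·p₁ + b·p₂ ≈ (0.823, -0.244, -0.513); φ = arcsin(p_z) ≈ -30.86°, λ = atan2(p_y, p_x) ≈ -16.49°.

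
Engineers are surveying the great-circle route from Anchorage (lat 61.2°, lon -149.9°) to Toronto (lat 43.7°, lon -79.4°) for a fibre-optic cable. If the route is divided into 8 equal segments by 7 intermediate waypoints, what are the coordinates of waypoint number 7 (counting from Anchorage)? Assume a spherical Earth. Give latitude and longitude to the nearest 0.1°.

≈ lat 47.7°, lon -84.7°

From cos δ = sin φ₁ sin φ₂ + cos φ₁ cos φ₂ cos Δλ, the central angle is δ ≈ 0.765 rad (43.8°).
Interpolate at f = 7/8 with slerp weights a = sin((1−f)δ)/sin δ ≈ 0.138, b = sin(fδ)/sin δ ≈ 0.896.
p = a·p₁ + b·p₂ ≈ (0.062, -0.670, 0.740); φ = arcsin(p_z) ≈ 47.71°, λ = atan2(p_y, p_x) ≈ -84.74°.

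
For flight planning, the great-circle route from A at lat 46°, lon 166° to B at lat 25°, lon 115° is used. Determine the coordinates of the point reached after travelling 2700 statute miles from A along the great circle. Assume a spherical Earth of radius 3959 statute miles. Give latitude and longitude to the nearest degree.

≈ lat 29°, lon 121°

The haversine formula gives a central angle δ ≈ 0.795 rad (45.6°) between the endpoints. The total great-circle distance is δ·R ≈ 0.795 × 3959 ≈ 3148 mi, so the target fraction is f = 2700/3148 ≈ 0.858.
Interpolate at f ≈ 0.858 with slerp weights a = sin((1−f)δ)/sin δ ≈ 0.158, b = sin(fδ)/sin δ ≈ 0.883.
p = a·p₁ + b·p₂ ≈ (-0.445, 0.752, 0.487); φ = arcsin(p_z) ≈ 29.13°, λ = atan2(p_y, p_x) ≈ 120.61°.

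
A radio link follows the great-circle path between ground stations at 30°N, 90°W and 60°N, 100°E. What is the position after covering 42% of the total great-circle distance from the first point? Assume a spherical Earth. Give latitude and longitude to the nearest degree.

Convert each endpoint to a unit vector on the sphere (x = cos φ cos λ, y = cos φ sin λ, z = sin φ).
The central angle between the endpoints is δ = arccos(p₁·p₂) ≈ 1.564 rad (89.6°).
Interpolate at f = 0.42 with slerp weights a = sin((1−f)δ)/sin δ ≈ 0.788, b = sin(fδ)/sin δ ≈ 0.611.
p = a·p₁ + b·p₂ ≈ (-0.053, -0.382, 0.923); φ = arcsin(p_z) ≈ 67.34°, λ = atan2(p_y, p_x) ≈ -97.91°.

≈ 67°N, 98°W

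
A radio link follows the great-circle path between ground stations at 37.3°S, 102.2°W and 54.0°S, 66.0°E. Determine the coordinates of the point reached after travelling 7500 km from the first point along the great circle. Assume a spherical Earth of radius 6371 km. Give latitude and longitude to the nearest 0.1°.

From cos δ = sin φ₁ sin φ₂ + cos φ₁ cos φ₂ cos Δλ, the central angle is δ ≈ 1.538 rad (88.1°). The total great-circle distance is δ·R ≈ 1.538 × 6371 ≈ 9800 km, so the target fraction is f = 7500/9800 ≈ 0.765.
Interpolate at f ≈ 0.765 with slerp weights a = sin((1−f)δ)/sin δ ≈ 0.353, b = sin(fδ)/sin δ ≈ 0.924.
p = a·p₁ + b·p₂ ≈ (0.162, 0.221, -0.962); φ = arcsin(p_z) ≈ -74.10°, λ = atan2(p_y, p_x) ≈ 53.89°.

≈ 74.1°S, 53.9°E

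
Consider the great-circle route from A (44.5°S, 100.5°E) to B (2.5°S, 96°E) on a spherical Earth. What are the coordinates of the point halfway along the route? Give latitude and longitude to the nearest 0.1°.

≈ (23.5°S, 97.9°E)

The haversine formula gives a central angle δ ≈ 0.736 rad (42.2°) between the endpoints.
Interpolate at f = 1/2 with slerp weights a = sin((1−f)δ)/sin δ ≈ 0.536, b = sin(fδ)/sin δ ≈ 0.536.
p = a·p₁ + b·p₂ ≈ (-0.126, 0.908, -0.399); φ = arcsin(p_z) ≈ -23.52°, λ = atan2(p_y, p_x) ≈ 97.87°.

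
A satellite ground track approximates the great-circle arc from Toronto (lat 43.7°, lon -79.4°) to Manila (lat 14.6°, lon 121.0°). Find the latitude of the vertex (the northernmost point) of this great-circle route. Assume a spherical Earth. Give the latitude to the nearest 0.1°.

≈ 73.8°

The great circle lies in the plane with unit normal n̂ = (p₁ × p₂)/|p₁ × p₂|.
Here n̂_z ≈ -0.278; the vertex latitude is φ_max = arccos|n̂_z| ≈ 73.8°.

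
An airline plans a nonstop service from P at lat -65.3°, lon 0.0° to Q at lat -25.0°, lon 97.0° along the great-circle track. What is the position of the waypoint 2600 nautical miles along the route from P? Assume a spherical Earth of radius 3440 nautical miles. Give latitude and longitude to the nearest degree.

≈ lat -48°, lon 80°

Write both endpoints as unit vectors p₁, p₂ with components (cos φ cos λ, cos φ sin λ, sin φ).
The central angle between the endpoints is δ = arccos(p₁·p₂) ≈ 1.226 rad (70.3°). The total great-circle distance is δ·R ≈ 1.226 × 3440 ≈ 4218 nmi, so the target fraction is f = 2600/4218 ≈ 0.616.
Interpolate at f ≈ 0.616 with slerp weights a = sin((1−f)δ)/sin δ ≈ 0.482, b = sin(fδ)/sin δ ≈ 0.729.
p = a·p₁ + b·p₂ ≈ (0.121, 0.656, -0.745); φ = arcsin(p_z) ≈ -48.20°, λ = atan2(p_y, p_x) ≈ 79.56°.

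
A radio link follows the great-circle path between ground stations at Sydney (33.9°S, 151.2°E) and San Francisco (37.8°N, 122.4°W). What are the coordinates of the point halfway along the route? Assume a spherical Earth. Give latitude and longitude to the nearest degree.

From cos δ = sin φ₁ sin φ₂ + cos φ₁ cos φ₂ cos Δλ, the central angle is δ ≈ 1.876 rad (107.5°).
Interpolate at f = 1/2 with slerp weights a = sin((1−f)δ)/sin δ ≈ 0.846, b = sin(fδ)/sin δ ≈ 0.846.
p = a·p₁ + b·p₂ ≈ (-0.973, -0.226, 0.047); φ = arcsin(p_z) ≈ 2.67°, λ = atan2(p_y, p_x) ≈ -166.92°.

≈ 3°N, 167°W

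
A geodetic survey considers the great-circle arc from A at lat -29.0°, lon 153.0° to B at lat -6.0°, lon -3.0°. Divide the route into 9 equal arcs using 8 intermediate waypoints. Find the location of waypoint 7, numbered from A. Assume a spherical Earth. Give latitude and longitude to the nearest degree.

≈ lat -31°, lon 16°

Convert each endpoint to a unit vector on the sphere (x = cos φ cos λ, y = cos φ sin λ, z = sin φ).
The central angle between the endpoints is δ = arccos(p₁·p₂) ≈ 2.410 rad (138.1°).
Interpolate at f = 7/9 with slerp weights a = sin((1−f)δ)/sin δ ≈ 0.764, b = sin(fδ)/sin δ ≈ 1.428.
p = a·p₁ + b·p₂ ≈ (0.823, 0.229, -0.519); φ = arcsin(p_z) ≈ -31.30°, λ = atan2(p_y, p_x) ≈ 15.54°.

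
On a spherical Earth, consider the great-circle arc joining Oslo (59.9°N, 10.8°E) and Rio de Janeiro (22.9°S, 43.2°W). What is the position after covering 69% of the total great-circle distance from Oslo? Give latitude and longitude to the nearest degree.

Convert each endpoint to a unit vector on the sphere (x = cos φ cos λ, y = cos φ sin λ, z = sin φ).
The central angle between the endpoints is δ = arccos(p₁·p₂) ≈ 1.636 rad (93.7°).
Interpolate at f = 0.69 with slerp weights a = sin((1−f)δ)/sin δ ≈ 0.487, b = sin(fδ)/sin δ ≈ 0.906.
p = a·p₁ + b·p₂ ≈ (0.848, -0.525, 0.069); φ = arcsin(p_z) ≈ 3.93°, λ = atan2(p_y, p_x) ≈ -31.78°.

≈ 4°N, 32°W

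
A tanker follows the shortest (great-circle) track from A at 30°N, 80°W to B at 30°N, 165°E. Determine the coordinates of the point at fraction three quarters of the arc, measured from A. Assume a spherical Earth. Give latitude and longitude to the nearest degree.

≈ 42°N, 170°W

Convert each endpoint to a unit vector on the sphere (x = cos φ cos λ, y = cos φ sin λ, z = sin φ).
The central angle between the endpoints is δ = arccos(p₁·p₂) ≈ 1.638 rad (93.8°).
Interpolate at f = 3/4 with slerp weights a = sin((1−f)δ)/sin δ ≈ 0.399, b = sin(fδ)/sin δ ≈ 0.944.
p = a·p₁ + b·p₂ ≈ (-0.730, -0.129, 0.672); φ = arcsin(p_z) ≈ 42.19°, λ = atan2(p_y, p_x) ≈ -170.00°.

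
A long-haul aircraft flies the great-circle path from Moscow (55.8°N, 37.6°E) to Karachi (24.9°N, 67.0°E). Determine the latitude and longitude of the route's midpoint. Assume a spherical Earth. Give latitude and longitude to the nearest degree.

From cos δ = sin φ₁ sin φ₂ + cos φ₁ cos φ₂ cos Δλ, the central angle is δ ≈ 0.656 rad (37.6°).
Interpolate at f = 1/2 with slerp weights a = sin((1−f)δ)/sin δ ≈ 0.528, b = sin(fδ)/sin δ ≈ 0.528.
p = a·p₁ + b·p₂ ≈ (0.422, 0.622, 0.659); φ = arcsin(p_z) ≈ 41.24°, λ = atan2(p_y, p_x) ≈ 55.82°.

≈ 41°N, 56°E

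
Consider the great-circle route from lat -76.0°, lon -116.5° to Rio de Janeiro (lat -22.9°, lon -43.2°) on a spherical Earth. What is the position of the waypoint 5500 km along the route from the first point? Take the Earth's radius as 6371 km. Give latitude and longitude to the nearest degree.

Write both endpoints as unit vectors p₁, p₂ with components (cos φ cos λ, cos φ sin λ, sin φ).
The central angle between the endpoints is δ = arccos(p₁·p₂) ≈ 1.113 rad (63.8°). The total great-circle distance is δ·R ≈ 1.113 × 6371 ≈ 7094 km, so the target fraction is f = 5500/7094 ≈ 0.775.
Interpolate at f ≈ 0.775 with slerp weights a = sin((1−f)δ)/sin δ ≈ 0.276, b = sin(fδ)/sin δ ≈ 0.847.
p = a·p₁ + b·p₂ ≈ (0.539, -0.594, -0.597); φ = arcsin(p_z) ≈ -36.68°, λ = atan2(p_y, p_x) ≈ -47.77°.

≈ lat -37°, lon -48°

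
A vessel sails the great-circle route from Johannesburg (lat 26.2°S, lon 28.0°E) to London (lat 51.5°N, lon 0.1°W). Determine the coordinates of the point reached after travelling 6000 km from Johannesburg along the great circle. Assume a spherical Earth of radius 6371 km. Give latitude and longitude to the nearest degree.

≈ lat 26°N, lon 13°E

Write both endpoints as unit vectors p₁, p₂ with components (cos φ cos λ, cos φ sin λ, sin φ).
The central angle between the endpoints is δ = arccos(p₁·p₂) ≈ 1.423 rad (81.5°). The total great-circle distance is δ·R ≈ 1.423 × 6371 ≈ 9066 km, so the target fraction is f = 6000/9066 ≈ 0.662.
Interpolate at f ≈ 0.662 with slerp weights a = sin((1−f)δ)/sin δ ≈ 0.468, b = sin(fδ)/sin δ ≈ 0.818.
p = a·p₁ + b·p₂ ≈ (0.880, 0.196, 0.433); φ = arcsin(p_z) ≈ 25.67°, λ = atan2(p_y, p_x) ≈ 12.58°.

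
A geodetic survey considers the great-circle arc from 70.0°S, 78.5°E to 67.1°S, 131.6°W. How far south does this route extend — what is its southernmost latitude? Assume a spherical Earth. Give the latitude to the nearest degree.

The great circle lies in the plane with unit normal n̂ = (p₁ × p₂)/|p₁ × p₂|.
Here n̂_z ≈ +0.101; the vertex latitude is φ_max = arccos|n̂_z| ≈ 84.2°.

≈ 84°S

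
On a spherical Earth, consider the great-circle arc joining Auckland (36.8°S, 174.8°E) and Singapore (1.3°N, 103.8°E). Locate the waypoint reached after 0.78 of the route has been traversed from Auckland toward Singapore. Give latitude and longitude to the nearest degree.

≈ 9°S, 117°E

Convert each endpoint to a unit vector on the sphere (x = cos φ cos λ, y = cos φ sin λ, z = sin φ).
The central angle between the endpoints is δ = arccos(p₁·p₂) ≈ 1.321 rad (75.7°).
Interpolate at f = 0.78 with slerp weights a = sin((1−f)δ)/sin δ ≈ 0.296, b = sin(fδ)/sin δ ≈ 0.885.
p = a·p₁ + b·p₂ ≈ (-0.447, 0.881, -0.157); φ = arcsin(p_z) ≈ -9.04°, λ = atan2(p_y, p_x) ≈ 116.90°.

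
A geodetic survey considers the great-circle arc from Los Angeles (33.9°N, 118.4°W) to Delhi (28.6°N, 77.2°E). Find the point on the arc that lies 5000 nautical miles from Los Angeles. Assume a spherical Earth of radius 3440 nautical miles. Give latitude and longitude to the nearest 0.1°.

The haversine formula gives a central angle δ ≈ 2.021 rad (115.8°) between the endpoints. The total great-circle distance is δ·R ≈ 2.021 × 3440 ≈ 6951 nmi, so the target fraction is f = 5000/6951 ≈ 0.719.
Interpolate at f ≈ 0.719 with slerp weights a = sin((1−f)δ)/sin δ ≈ 0.597, b = sin(fδ)/sin δ ≈ 1.103.
p = a·p₁ + b·p₂ ≈ (-0.021, 0.509, 0.861); φ = arcsin(p_z) ≈ 59.40°, λ = atan2(p_y, p_x) ≈ 92.37°.

≈ 59.4°N, 92.4°E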